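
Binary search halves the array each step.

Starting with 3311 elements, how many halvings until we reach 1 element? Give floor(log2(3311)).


3311 / 2 = 1655
1655 / 2 = 827
827 / 2 = 413
413 / 2 = 206
206 / 2 = 103
103 / 2 = 51
51 / 2 = 25
25 / 2 = 12
12 / 2 = 6
6 / 2 = 3
3 / 2 = 1
Reached 1 after 11 halvings

11


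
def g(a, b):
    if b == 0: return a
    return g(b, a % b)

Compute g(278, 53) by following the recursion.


g(278, 53) = g(53, 13)
g(53, 13) = g(13, 1)
g(13, 1) = g(1, 0)
g(1, 0) = 1  (base case)

1


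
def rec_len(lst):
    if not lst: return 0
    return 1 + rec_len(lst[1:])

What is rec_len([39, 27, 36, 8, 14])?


rec_len([39, 27, 36, 8, 14]) = 1 + rec_len([27, 36, 8, 14])
rec_len([27, 36, 8, 14]) = 1 + rec_len([36, 8, 14])
rec_len([36, 8, 14]) = 1 + rec_len([8, 14])
rec_len([8, 14]) = 1 + rec_len([14])
rec_len([14]) = 1 + rec_len([])
rec_len([]) = 0  (base case)
Unwinding: 1 + 1 + 1 + 1 + 1 + 0 = 5

5


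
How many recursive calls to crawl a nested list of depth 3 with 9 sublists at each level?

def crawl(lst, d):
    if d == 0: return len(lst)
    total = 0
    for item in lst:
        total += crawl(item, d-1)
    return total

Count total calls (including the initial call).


At depth 0 (root): 1 call
At depth 1: each of 1 parents calls crawl on 9 children = 9 calls
At depth 2: each of 9 parents calls crawl on 9 children = 81 calls
At depth 3: each of 81 parents calls crawl on 9 children = 729 calls
Total: 1 + 9 + 81 + 729 = 820

820


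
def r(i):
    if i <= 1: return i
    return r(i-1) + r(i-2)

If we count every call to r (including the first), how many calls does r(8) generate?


Let C(n) = total calls for r(n)
C(0) = 1, C(1) = 1
C(2) = 1 + C(1) + C(0) = 1 + 1 + 1 = 3
C(3) = 1 + C(2) + C(1) = 1 + 3 + 1 = 5
C(4) = 1 + C(3) + C(2) = 1 + 5 + 3 = 9
C(5) = 1 + C(4) + C(3) = 1 + 9 + 5 = 15
C(6) = 1 + C(5) + C(4) = 1 + 15 + 9 = 25
C(7) = 1 + C(6) + C(5) = 1 + 25 + 15 = 41
C(8) = 1 + C(7) + C(6) = 1 + 41 + 25 = 67

67


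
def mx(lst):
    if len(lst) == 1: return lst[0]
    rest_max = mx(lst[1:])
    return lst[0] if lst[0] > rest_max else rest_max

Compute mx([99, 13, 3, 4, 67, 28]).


mx([99, 13, 3, 4, 67, 28]): compare 99 with mx([13, 3, 4, 67, 28])
mx([13, 3, 4, 67, 28]): compare 13 with mx([3, 4, 67, 28])
mx([3, 4, 67, 28]): compare 3 with mx([4, 67, 28])
mx([4, 67, 28]): compare 4 with mx([67, 28])
mx([67, 28]): compare 67 with mx([28])
mx([28]) = 28  (base case)
Compare 67 with 28 -> 67
Compare 4 with 67 -> 67
Compare 3 with 67 -> 67
Compare 13 with 67 -> 67
Compare 99 with 67 -> 99

99


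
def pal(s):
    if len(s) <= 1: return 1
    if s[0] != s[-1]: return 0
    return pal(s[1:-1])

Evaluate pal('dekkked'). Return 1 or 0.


pal('dekkked'): s[0]='d' == s[-1]='d' -> check pal('ekkke')
pal('ekkke'): s[0]='e' == s[-1]='e' -> check pal('kkk')
pal('kkk'): s[0]='k' == s[-1]='k' -> check pal('k')
pal('k'): len <= 1 -> return 1  (base case)
Result: 1 (palindrome)

1


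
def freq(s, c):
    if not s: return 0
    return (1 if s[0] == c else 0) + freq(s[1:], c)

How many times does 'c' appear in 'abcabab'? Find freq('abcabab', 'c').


s[0]='a' != 'c' -> 0
s[0]='b' != 'c' -> 0
s[0]='c' == 'c' -> 1
s[0]='a' != 'c' -> 0
s[0]='b' != 'c' -> 0
s[0]='a' != 'c' -> 0
s[0]='b' != 'c' -> 0
Sum: 0 + 0 + 1 + 0 + 0 + 0 + 0 = 1

1


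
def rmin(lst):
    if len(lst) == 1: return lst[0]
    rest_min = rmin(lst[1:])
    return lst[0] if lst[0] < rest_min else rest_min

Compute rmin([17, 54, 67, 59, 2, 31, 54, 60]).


rmin([17, 54, 67, 59, 2, 31, 54, 60]): compare 17 with rmin([54, 67, 59, 2, 31, 54, 60])
rmin([54, 67, 59, 2, 31, 54, 60]): compare 54 with rmin([67, 59, 2, 31, 54, 60])
rmin([67, 59, 2, 31, 54, 60]): compare 67 with rmin([59, 2, 31, 54, 60])
rmin([59, 2, 31, 54, 60]): compare 59 with rmin([2, 31, 54, 60])
rmin([2, 31, 54, 60]): compare 2 with rmin([31, 54, 60])
rmin([31, 54, 60]): compare 31 with rmin([54, 60])
rmin([54, 60]): compare 54 with rmin([60])
rmin([60]) = 60  (base case)
Compare 54 with 60 -> 54
Compare 31 with 54 -> 31
Compare 2 with 31 -> 2
Compare 59 with 2 -> 2
Compare 67 with 2 -> 2
Compare 54 with 2 -> 2
Compare 17 with 2 -> 2

2


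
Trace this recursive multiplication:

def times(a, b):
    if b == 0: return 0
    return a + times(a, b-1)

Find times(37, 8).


times(37, 8) = 37 + times(37, 7)
times(37, 7) = 37 + times(37, 6)
times(37, 6) = 37 + times(37, 5)
times(37, 5) = 37 + times(37, 4)
times(37, 4) = 37 + times(37, 3)
times(37, 3) = 37 + times(37, 2)
times(37, 2) = 37 + times(37, 1)
times(37, 1) = 37 + times(37, 0)
times(37, 0) = 0  (base case)
Total: 37 + 37 + 37 + 37 + 37 + 37 + 37 + 37 + 0 = 296

296


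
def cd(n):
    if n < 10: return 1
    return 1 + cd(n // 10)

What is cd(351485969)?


cd(351485969) = 1 + cd(35148596)
cd(35148596) = 1 + cd(3514859)
cd(3514859) = 1 + cd(351485)
cd(351485) = 1 + cd(35148)
cd(35148) = 1 + cd(3514)
cd(3514) = 1 + cd(351)
cd(351) = 1 + cd(35)
cd(35) = 1 + cd(3)
cd(3) = 1  (base case: 3 < 10)
Unwinding: 1 + 1 + 1 + 1 + 1 + 1 + 1 + 1 + 1 = 9

9


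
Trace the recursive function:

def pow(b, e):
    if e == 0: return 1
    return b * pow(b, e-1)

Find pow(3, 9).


pow(3, 9)
= 3 * pow(3, 8)
= 3 * 3 * pow(3, 7)
= 3 * 3 * 3 * pow(3, 6)
= 3 * 3 * 3 * 3 * pow(3, 5)
= 3 * 3 * 3 * 3 * 3 * pow(3, 4)
= 3 * 3 * 3 * 3 * 3 * 3 * pow(3, 3)
= 3 * 3 * 3 * 3 * 3 * 3 * 3 * pow(3, 2)
= 3 * 3 * 3 * 3 * 3 * 3 * 3 * 3 * pow(3, 1)
= 3 * 3 * 3 * 3 * 3 * 3 * 3 * 3 * 3 * pow(3, 0)
= 3 * 3 * 3 * 3 * 3 * 3 * 3 * 3 * 3 * 1
= 19683

19683


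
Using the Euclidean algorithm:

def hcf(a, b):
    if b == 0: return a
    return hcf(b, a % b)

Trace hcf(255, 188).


hcf(255, 188) = hcf(188, 67)
hcf(188, 67) = hcf(67, 54)
hcf(67, 54) = hcf(54, 13)
hcf(54, 13) = hcf(13, 2)
hcf(13, 2) = hcf(2, 1)
hcf(2, 1) = hcf(1, 0)
hcf(1, 0) = 1  (base case)

1


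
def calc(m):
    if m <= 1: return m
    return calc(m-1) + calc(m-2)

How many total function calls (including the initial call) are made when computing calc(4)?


Let C(n) = total calls for calc(n)
C(0) = 1, C(1) = 1
C(2) = 1 + C(1) + C(0) = 1 + 1 + 1 = 3
C(3) = 1 + C(2) + C(1) = 1 + 3 + 1 = 5
C(4) = 1 + C(3) + C(2) = 1 + 5 + 3 = 9

9


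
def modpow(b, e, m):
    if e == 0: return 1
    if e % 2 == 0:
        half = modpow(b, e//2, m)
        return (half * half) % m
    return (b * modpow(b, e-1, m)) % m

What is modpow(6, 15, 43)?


modpow(6, 15, 43): e is odd, compute modpow(6, 14, 43)
  modpow(6, 14, 43): e is even, compute modpow(6, 7, 43)
    modpow(6, 7, 43): e is odd, compute modpow(6, 6, 43)
      modpow(6, 6, 43): e is even, compute modpow(6, 3, 43)
        modpow(6, 3, 43): e is odd, compute modpow(6, 2, 43)
          modpow(6, 2, 43): e is even, compute modpow(6, 1, 43)
          modpow(6, 1, 43): e is odd, compute modpow(6, 0, 43)
          modpow(6, 0, 43) = 1
          (6 * 1) % 43 = 6
          half=6, (6*6) % 43 = 36
        (6 * 36) % 43 = 1
      half=1, (1*1) % 43 = 1
    (6 * 1) % 43 = 6
  half=6, (6*6) % 43 = 36
(6 * 36) % 43 = 1

1


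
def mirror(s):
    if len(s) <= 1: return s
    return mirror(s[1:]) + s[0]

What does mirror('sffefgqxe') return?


mirror('sffefgqxe') = mirror('ffefgqxe') + 's'
mirror('ffefgqxe') = mirror('fefgqxe') + 'f'
mirror('fefgqxe') = mirror('efgqxe') + 'f'
mirror('efgqxe') = mirror('fgqxe') + 'e'
mirror('fgqxe') = mirror('gqxe') + 'f'
mirror('gqxe') = mirror('qxe') + 'g'
mirror('qxe') = mirror('xe') + 'q'
mirror('xe') = mirror('e') + 'x'
mirror('e') = 'e'  (base case)
Concatenating: 'e' + 'x' + 'q' + 'g' + 'f' + 'e' + 'f' + 'f' + 's' = 'exqgfeffs'

exqgfeffs


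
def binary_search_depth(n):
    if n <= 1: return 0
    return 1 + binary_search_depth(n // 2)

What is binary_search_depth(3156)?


3156 / 2 = 1578
1578 / 2 = 789
789 / 2 = 394
394 / 2 = 197
197 / 2 = 98
98 / 2 = 49
49 / 2 = 24
24 / 2 = 12
12 / 2 = 6
6 / 2 = 3
3 / 2 = 1
Reached 1 after 11 halvings

11


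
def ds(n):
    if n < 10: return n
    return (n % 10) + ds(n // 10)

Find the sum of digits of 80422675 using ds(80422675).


ds(80422675) = 5 + ds(8042267)
ds(8042267) = 7 + ds(804226)
ds(804226) = 6 + ds(80422)
ds(80422) = 2 + ds(8042)
ds(8042) = 2 + ds(804)
ds(804) = 4 + ds(80)
ds(80) = 0 + ds(8)
ds(8) = 8  (base case)
Total: 5 + 7 + 6 + 2 + 2 + 4 + 0 + 8 = 34

34


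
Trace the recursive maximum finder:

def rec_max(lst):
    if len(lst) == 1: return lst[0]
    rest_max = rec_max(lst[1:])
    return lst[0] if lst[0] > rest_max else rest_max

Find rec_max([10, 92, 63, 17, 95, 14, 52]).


rec_max([10, 92, 63, 17, 95, 14, 52]): compare 10 with rec_max([92, 63, 17, 95, 14, 52])
rec_max([92, 63, 17, 95, 14, 52]): compare 92 with rec_max([63, 17, 95, 14, 52])
rec_max([63, 17, 95, 14, 52]): compare 63 with rec_max([17, 95, 14, 52])
rec_max([17, 95, 14, 52]): compare 17 with rec_max([95, 14, 52])
rec_max([95, 14, 52]): compare 95 with rec_max([14, 52])
rec_max([14, 52]): compare 14 with rec_max([52])
rec_max([52]) = 52  (base case)
Compare 14 with 52 -> 52
Compare 95 with 52 -> 95
Compare 17 with 95 -> 95
Compare 63 with 95 -> 95
Compare 92 with 95 -> 95
Compare 10 with 95 -> 95

95


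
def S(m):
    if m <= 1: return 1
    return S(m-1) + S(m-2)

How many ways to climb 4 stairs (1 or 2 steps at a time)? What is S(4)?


Building up from base cases:
S(0) = 1
S(1) = 1
S(2) = S(1) + S(0) = 1 + 1 = 2
S(3) = S(2) + S(1) = 2 + 1 = 3
S(4) = S(3) + S(2) = 3 + 2 = 5

5


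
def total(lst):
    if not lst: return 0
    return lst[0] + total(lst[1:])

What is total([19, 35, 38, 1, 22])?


total([19, 35, 38, 1, 22]) = 19 + total([35, 38, 1, 22])
total([35, 38, 1, 22]) = 35 + total([38, 1, 22])
total([38, 1, 22]) = 38 + total([1, 22])
total([1, 22]) = 1 + total([22])
total([22]) = 22 + total([])
total([]) = 0  (base case)
Total: 19 + 35 + 38 + 1 + 22 + 0 = 115

115


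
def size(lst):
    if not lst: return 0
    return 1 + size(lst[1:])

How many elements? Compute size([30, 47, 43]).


size([30, 47, 43]) = 1 + size([47, 43])
size([47, 43]) = 1 + size([43])
size([43]) = 1 + size([])
size([]) = 0  (base case)
Unwinding: 1 + 1 + 1 + 0 = 3

3


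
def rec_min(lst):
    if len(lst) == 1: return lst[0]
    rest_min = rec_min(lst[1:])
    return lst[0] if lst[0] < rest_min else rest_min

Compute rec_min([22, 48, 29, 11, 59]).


rec_min([22, 48, 29, 11, 59]): compare 22 with rec_min([48, 29, 11, 59])
rec_min([48, 29, 11, 59]): compare 48 with rec_min([29, 11, 59])
rec_min([29, 11, 59]): compare 29 with rec_min([11, 59])
rec_min([11, 59]): compare 11 with rec_min([59])
rec_min([59]) = 59  (base case)
Compare 11 with 59 -> 11
Compare 29 with 11 -> 11
Compare 48 with 11 -> 11
Compare 22 with 11 -> 11

11


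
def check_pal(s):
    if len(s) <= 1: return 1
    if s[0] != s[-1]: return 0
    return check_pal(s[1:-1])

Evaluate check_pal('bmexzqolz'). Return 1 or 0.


check_pal('bmexzqolz'): s[0]='b' != s[-1]='z' -> return 0
Result: 0 (not a palindrome)

0


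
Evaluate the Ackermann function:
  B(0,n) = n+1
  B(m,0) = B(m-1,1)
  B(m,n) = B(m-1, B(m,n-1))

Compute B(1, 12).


B(1, 12) = B(0, B(1, 11))
  B(1, 11) = B(0, B(1, 10))
    B(1, 10) = B(0, B(1, 9))
      B(1, 9) = B(0, B(1, 8))
        B(1, 8) = B(0, B(1, 7))
          B(1, 7) = B(0, B(1, 6))
          B(1, 6) = B(0, B(1, 5))
          B(1, 5) = B(0, B(1, 4))
          B(1, 4) = B(0, B(1, 3))
          B(1, 3) = B(0, B(1, 2))
          B(1, 2) = B(0, B(1, 1))
          B(1, 1) = B(0, B(1, 0))
          B(1, 0) = B(0, 1)
          B(0, 1) = 2
            = B(0, 2)
          B(0, 2) = 3
            = B(0, 3)
          B(0, 3) = 4
            = B(0, 4)
          B(0, 4) = 5
            = B(0, 5)
          B(0, 5) = 6
            = B(0, 6)
          B(0, 6) = 7
            = B(0, 7)
... (trace truncated)
Result: B(1, 12) = 14

14


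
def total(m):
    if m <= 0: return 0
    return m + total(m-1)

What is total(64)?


total(64)
= 64 + 63 + 62 + 61 + 60 + 59 + 58 + 57 + 56 + 55 + 54 + 53 + 52 + 51 + 50 + 49 + 48 + 47 + 46 + 45 + 44 + 43 + 42 + 41 + 40 + 39 + 38 + 37 + 36 + 35 + 34 + 33 + 32 + 31 + 30 + 29 + 28 + 27 + 26 + 25 + 24 + 23 + 22 + 21 + 20 + 19 + 18 + 17 + 16 + 15 + 14 + 13 + 12 + 11 + 10 + 9 + 8 + 7 + 6 + 5 + 4 + 3 + 2 + 1 + total(0)
= 64 + 63 + 62 + 61 + 60 + 59 + 58 + 57 + 56 + 55 + 54 + 53 + 52 + 51 + 50 + 49 + 48 + 47 + 46 + 45 + 44 + 43 + 42 + 41 + 40 + 39 + 38 + 37 + 36 + 35 + 34 + 33 + 32 + 31 + 30 + 29 + 28 + 27 + 26 + 25 + 24 + 23 + 22 + 21 + 20 + 19 + 18 + 17 + 16 + 15 + 14 + 13 + 12 + 11 + 10 + 9 + 8 + 7 + 6 + 5 + 4 + 3 + 2 + 1 + 0
= 2080

2080


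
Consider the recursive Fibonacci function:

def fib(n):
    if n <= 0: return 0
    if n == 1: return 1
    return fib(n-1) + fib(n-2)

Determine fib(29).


Computing fib(29) bottom-up:
fib(0) = 0
fib(1) = 1
fib(2) = fib(1) + fib(0) = 1 + 0 = 1
fib(3) = fib(2) + fib(1) = 1 + 1 = 2
fib(4) = fib(3) + fib(2) = 2 + 1 = 3
fib(5) = fib(4) + fib(3) = 3 + 2 = 5
fib(6) = fib(5) + fib(4) = 5 + 3 = 8
fib(7) = fib(6) + fib(5) = 8 + 5 = 13
fib(8) = fib(7) + fib(6) = 13 + 8 = 21
fib(9) = fib(8) + fib(7) = 21 + 13 = 34
fib(10) = fib(9) + fib(8) = 34 + 21 = 55
fib(11) = fib(10) + fib(9) = 55 + 34 = 89
fib(12) = fib(11) + fib(10) = 89 + 55 = 144
fib(13) = fib(12) + fib(11) = 144 + 89 = 233
fib(14) = fib(13) + fib(12) = 233 + 144 = 377
fib(15) = fib(14) + fib(13) = 377 + 233 = 610
fib(16) = fib(15) + fib(14) = 610 + 377 = 987
fib(17) = fib(16) + fib(15) = 987 + 610 = 1597
fib(18) = fib(17) + fib(16) = 1597 + 987 = 2584
fib(19) = fib(18) + fib(17) = 2584 + 1597 = 4181
fib(20) = fib(19) + fib(18) = 4181 + 2584 = 6765
fib(21) = fib(20) + fib(19) = 6765 + 4181 = 10946
fib(22) = fib(21) + fib(20) = 10946 + 6765 = 17711
fib(23) = fib(22) + fib(21) = 17711 + 10946 = 28657
fib(24) = fib(23) + fib(22) = 28657 + 17711 = 46368
fib(25) = fib(24) + fib(23) = 46368 + 28657 = 75025
fib(26) = fib(25) + fib(24) = 75025 + 46368 = 121393
fib(27) = fib(26) + fib(25) = 121393 + 75025 = 196418
fib(28) = fib(27) + fib(26) = 196418 + 121393 = 317811
fib(29) = fib(28) + fib(27) = 317811 + 196418 = 514229

514229


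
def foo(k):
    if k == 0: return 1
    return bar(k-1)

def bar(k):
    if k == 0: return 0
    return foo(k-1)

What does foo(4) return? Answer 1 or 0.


foo(4) = bar(3)
bar(3) = foo(2)
foo(2) = bar(1)
bar(1) = foo(0)
foo(0) = 1  (base case)
Result: 1

1


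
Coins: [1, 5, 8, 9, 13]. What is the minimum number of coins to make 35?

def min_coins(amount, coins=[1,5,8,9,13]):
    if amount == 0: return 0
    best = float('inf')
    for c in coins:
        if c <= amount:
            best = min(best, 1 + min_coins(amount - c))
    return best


Building up with DP:
min_coins(0) = 0
min_coins(1) = min(1+min_coins(0)=1+0=1) = 1
min_coins(2) = min(1+min_coins(1)=1+1=2) = 2
min_coins(3) = min(1+min_coins(2)=1+2=3) = 3
min_coins(4) = min(1+min_coins(3)=1+3=4) = 4
min_coins(5) = min(1+min_coins(4)=1+4=5, 1+min_coins(0)=1+0=1) = 1
min_coins(6) = min(1+min_coins(5)=1+1=2, 1+min_coins(1)=1+1=2) = 2
min_coins(7) = min(1+min_coins(6)=1+2=3, 1+min_coins(2)=1+2=3) = 3
min_coins(8) = min(1+min_coins(7)=1+3=4, 1+min_coins(3)=1+3=4, 1+min_coins(0)=1+0=1) = 1
min_coins(9) = min(1+min_coins(8)=1+1=2, 1+min_coins(4)=1+4=5, 1+min_coins(1)=1+1=2, 1+min_coins(0)=1+0=1) = 1
min_coins(10) = min(1+min_coins(9)=1+1=2, 1+min_coins(5)=1+1=2, 1+min_coins(2)=1+2=3, 1+min_coins(1)=1+1=2) = 2
min_coins(11) = min(1+min_coins(10)=1+2=3, 1+min_coins(6)=1+2=3, 1+min_coins(3)=1+3=4, 1+min_coins(2)=1+2=3) = 3
min_coins(12) = min(1+min_coins(11)=1+3=4, 1+min_coins(7)=1+3=4, 1+min_coins(4)=1+4=5, 1+min_coins(3)=1+3=4) = 4
min_coins(13) = min(1+min_coins(12)=1+4=5, 1+min_coins(8)=1+1=2, 1+min_coins(5)=1+1=2, 1+min_coins(4)=1+4=5, 1+min_coins(0)=1+0=1) = 1
min_coins(14) = min(1+min_coins(13)=1+1=2, 1+min_coins(9)=1+1=2, 1+min_coins(6)=1+2=3, 1+min_coins(5)=1+1=2, 1+min_coins(1)=1+1=2) = 2
min_coins(15) = min(1+min_coins(14)=1+2=3, 1+min_coins(10)=1+2=3, 1+min_coins(7)=1+3=4, 1+min_coins(6)=1+2=3, 1+min_coins(2)=1+2=3) = 3
min_coins(16) = min(1+min_coins(15)=1+3=4, 1+min_coins(11)=1+3=4, 1+min_coins(8)=1+1=2, 1+min_coins(7)=1+3=4, 1+min_coins(3)=1+3=4) = 2
min_coins(17) = min(1+min_coins(16)=1+2=3, 1+min_coins(12)=1+4=5, 1+min_coins(9)=1+1=2, 1+min_coins(8)=1+1=2, 1+min_coins(4)=1+4=5) = 2
min_coins(18) = min(1+min_coins(17)=1+2=3, 1+min_coins(13)=1+1=2, 1+min_coins(10)=1+2=3, 1+min_coins(9)=1+1=2, 1+min_coins(5)=1+1=2) = 2
min_coins(19) = min(1+min_coins(18)=1+2=3, 1+min_coins(14)=1+2=3, 1+min_coins(11)=1+3=4, 1+min_coins(10)=1+2=3, 1+min_coins(6)=1+2=3) = 3
min_coins(20) = min(1+min_coins(19)=1+3=4, 1+min_coins(15)=1+3=4, 1+min_coins(12)=1+4=5, 1+min_coins(11)=1+3=4, 1+min_coins(7)=1+3=4) = 4
min_coins(21) = min(1+min_coins(20)=1+4=5, 1+min_coins(16)=1+2=3, 1+min_coins(13)=1+1=2, 1+min_coins(12)=1+4=5, 1+min_coins(8)=1+1=2) = 2
min_coins(22) = min(1+min_coins(21)=1+2=3, 1+min_coins(17)=1+2=3, 1+min_coins(14)=1+2=3, 1+min_coins(13)=1+1=2, 1+min_coins(9)=1+1=2) = 2
min_coins(23) = min(1+min_coins(22)=1+2=3, 1+min_coins(18)=1+2=3, 1+min_coins(15)=1+3=4, 1+min_coins(14)=1+2=3, 1+min_coins(10)=1+2=3) = 3
min_coins(24) = min(1+min_coins(23)=1+3=4, 1+min_coins(19)=1+3=4, 1+min_coins(16)=1+2=3, 1+min_coins(15)=1+3=4, 1+min_coins(11)=1+3=4) = 3
min_coins(25) = min(1+min_coins(24)=1+3=4, 1+min_coins(20)=1+4=5, 1+min_coins(17)=1+2=3, 1+min_coins(16)=1+2=3, 1+min_coins(12)=1+4=5) = 3
min_coins(26) = min(1+min_coins(25)=1+3=4, 1+min_coins(21)=1+2=3, 1+min_coins(18)=1+2=3, 1+min_coins(17)=1+2=3, 1+min_coins(13)=1+1=2) = 2
min_coins(27) = min(1+min_coins(26)=1+2=3, 1+min_coins(22)=1+2=3, 1+min_coins(19)=1+3=4, 1+min_coins(18)=1+2=3, 1+min_coins(14)=1+2=3) = 3
min_coins(28) = min(1+min_coins(27)=1+3=4, 1+min_coins(23)=1+3=4, 1+min_coins(20)=1+4=5, 1+min_coins(19)=1+3=4, 1+min_coins(15)=1+3=4) = 4
min_coins(29) = min(1+min_coins(28)=1+4=5, 1+min_coins(24)=1+3=4, 1+min_coins(21)=1+2=3, 1+min_coins(20)=1+4=5, 1+min_coins(16)=1+2=3) = 3
min_coins(30) = min(1+min_coins(29)=1+3=4, 1+min_coins(25)=1+3=4, 1+min_coins(22)=1+2=3, 1+min_coins(21)=1+2=3, 1+min_coins(17)=1+2=3) = 3
min_coins(31) = min(1+min_coins(30)=1+3=4, 1+min_coins(26)=1+2=3, 1+min_coins(23)=1+3=4, 1+min_coins(22)=1+2=3, 1+min_coins(18)=1+2=3) = 3
min_coins(32) = min(1+min_coins(31)=1+3=4, 1+min_coins(27)=1+3=4, 1+min_coins(24)=1+3=4, 1+min_coins(23)=1+3=4, 1+min_coins(19)=1+3=4) = 4
min_coins(33) = min(1+min_coins(32)=1+4=5, 1+min_coins(28)=1+4=5, 1+min_coins(25)=1+3=4, 1+min_coins(24)=1+3=4, 1+min_coins(20)=1+4=5) = 4
min_coins(34) = min(1+min_coins(33)=1+4=5, 1+min_coins(29)=1+3=4, 1+min_coins(26)=1+2=3, 1+min_coins(25)=1+3=4, 1+min_coins(21)=1+2=3) = 3
min_coins(35) = min(1+min_coins(34)=1+3=4, 1+min_coins(30)=1+3=4, 1+min_coins(27)=1+3=4, 1+min_coins(26)=1+2=3, 1+min_coins(22)=1+2=3) = 3

3


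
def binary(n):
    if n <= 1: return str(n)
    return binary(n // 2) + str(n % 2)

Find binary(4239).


binary(4239) = binary(2119) + '1'
binary(2119) = binary(1059) + '1'
binary(1059) = binary(529) + '1'
binary(529) = binary(264) + '1'
binary(264) = binary(132) + '0'
binary(132) = binary(66) + '0'
binary(66) = binary(33) + '0'
binary(33) = binary(16) + '1'
binary(16) = binary(8) + '0'
binary(8) = binary(4) + '0'
binary(4) = binary(2) + '0'
binary(2) = binary(1) + '0'
binary(1) = '1'  (base case)
Concatenating: '1' + '0' + '0' + '0' + '0' + '1' + '0' + '0' + '0' + '1' + '1' + '1' + '1' = '1000010001111'

1000010001111


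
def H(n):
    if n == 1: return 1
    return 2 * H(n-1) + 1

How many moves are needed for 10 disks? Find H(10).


H(10) = 2 * H(9) + 1
H(9) = 2 * H(8) + 1
H(8) = 2 * H(7) + 1
H(7) = 2 * H(6) + 1
H(6) = 2 * H(5) + 1
H(5) = 2 * H(4) + 1
H(4) = 2 * H(3) + 1
H(3) = 2 * H(2) + 1
H(2) = 2 * H(1) + 1
H(1) = 1  (base case)
H(2) = 2 * 1 + 1 = 3
H(3) = 2 * 3 + 1 = 7
H(4) = 2 * 7 + 1 = 15
H(5) = 2 * 15 + 1 = 31
H(6) = 2 * 31 + 1 = 63
H(7) = 2 * 63 + 1 = 127
H(8) = 2 * 127 + 1 = 255
H(9) = 2 * 255 + 1 = 511
H(10) = 2 * 511 + 1 = 1023

1023


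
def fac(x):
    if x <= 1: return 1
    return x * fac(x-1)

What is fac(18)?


fac(18)
= 18 * fac(17)
= 18 * 17 * fac(16)
= 18 * 17 * 16 * fac(15)
= 18 * 17 * 16 * 15 * fac(14)
= 18 * 17 * 16 * 15 * 14 * fac(13)
= 18 * 17 * 16 * 15 * 14 * 13 * fac(12)
= 18 * 17 * 16 * 15 * 14 * 13 * 12 * fac(11)
= 18 * 17 * 16 * 15 * 14 * 13 * 12 * 11 * fac(10)
= 18 * 17 * 16 * 15 * 14 * 13 * 12 * 11 * 10 * fac(9)
= 18 * 17 * 16 * 15 * 14 * 13 * 12 * 11 * 10 * 9 * fac(8)
= 18 * 17 * 16 * 15 * 14 * 13 * 12 * 11 * 10 * 9 * 8 * fac(7)
= 18 * 17 * 16 * 15 * 14 * 13 * 12 * 11 * 10 * 9 * 8 * 7 * fac(6)
= 18 * 17 * 16 * 15 * 14 * 13 * 12 * 11 * 10 * 9 * 8 * 7 * 6 * fac(5)
= 18 * 17 * 16 * 15 * 14 * 13 * 12 * 11 * 10 * 9 * 8 * 7 * 6 * 5 * fac(4)
= 18 * 17 * 16 * 15 * 14 * 13 * 12 * 11 * 10 * 9 * 8 * 7 * 6 * 5 * 4 * fac(3)
= 18 * 17 * 16 * 15 * 14 * 13 * 12 * 11 * 10 * 9 * 8 * 7 * 6 * 5 * 4 * 3 * fac(2)
= 18 * 17 * 16 * 15 * 14 * 13 * 12 * 11 * 10 * 9 * 8 * 7 * 6 * 5 * 4 * 3 * 2 * fac(1)
= 18 * 17 * 16 * 15 * 14 * 13 * 12 * 11 * 10 * 9 * 8 * 7 * 6 * 5 * 4 * 3 * 2 * 1
= 6402373705728000

6402373705728000


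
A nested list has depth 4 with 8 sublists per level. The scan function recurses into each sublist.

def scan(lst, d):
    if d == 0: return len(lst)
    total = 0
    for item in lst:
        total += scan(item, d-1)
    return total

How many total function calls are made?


At depth 0 (root): 1 call
At depth 1: each of 1 parents calls scan on 8 children = 8 calls
At depth 2: each of 8 parents calls scan on 8 children = 64 calls
At depth 3: each of 64 parents calls scan on 8 children = 512 calls
At depth 4: each of 512 parents calls scan on 8 children = 4096 calls
Total: 1 + 8 + 64 + 512 + 4096 = 4681

4681


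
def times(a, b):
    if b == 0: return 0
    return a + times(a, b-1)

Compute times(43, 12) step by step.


times(43, 12) = 43 + times(43, 11)
times(43, 11) = 43 + times(43, 10)
times(43, 10) = 43 + times(43, 9)
times(43, 9) = 43 + times(43, 8)
times(43, 8) = 43 + times(43, 7)
times(43, 7) = 43 + times(43, 6)
times(43, 6) = 43 + times(43, 5)
times(43, 5) = 43 + times(43, 4)
times(43, 4) = 43 + times(43, 3)
times(43, 3) = 43 + times(43, 2)
times(43, 2) = 43 + times(43, 1)
times(43, 1) = 43 + times(43, 0)
times(43, 0) = 0  (base case)
Total: 43 + 43 + 43 + 43 + 43 + 43 + 43 + 43 + 43 + 43 + 43 + 43 + 0 = 516

516


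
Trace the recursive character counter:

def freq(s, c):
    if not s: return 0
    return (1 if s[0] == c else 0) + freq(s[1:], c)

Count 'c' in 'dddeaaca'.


s[0]='d' != 'c' -> 0
s[0]='d' != 'c' -> 0
s[0]='d' != 'c' -> 0
s[0]='e' != 'c' -> 0
s[0]='a' != 'c' -> 0
s[0]='a' != 'c' -> 0
s[0]='c' == 'c' -> 1
s[0]='a' != 'c' -> 0
Sum: 0 + 0 + 0 + 0 + 0 + 0 + 1 + 0 = 1

1


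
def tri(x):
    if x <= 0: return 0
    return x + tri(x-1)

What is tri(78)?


tri(78)
= 78 + 77 + 76 + 75 + 74 + 73 + 72 + 71 + 70 + 69 + 68 + 67 + 66 + 65 + 64 + 63 + 62 + 61 + 60 + 59 + 58 + 57 + 56 + 55 + 54 + 53 + 52 + 51 + 50 + 49 + 48 + 47 + 46 + 45 + 44 + 43 + 42 + 41 + 40 + 39 + 38 + 37 + 36 + 35 + 34 + 33 + 32 + 31 + 30 + 29 + 28 + 27 + 26 + 25 + 24 + 23 + 22 + 21 + 20 + 19 + 18 + 17 + 16 + 15 + 14 + 13 + 12 + 11 + 10 + 9 + 8 + 7 + 6 + 5 + 4 + 3 + 2 + 1 + tri(0)
= 78 + 77 + 76 + 75 + 74 + 73 + 72 + 71 + 70 + 69 + 68 + 67 + 66 + 65 + 64 + 63 + 62 + 61 + 60 + 59 + 58 + 57 + 56 + 55 + 54 + 53 + 52 + 51 + 50 + 49 + 48 + 47 + 46 + 45 + 44 + 43 + 42 + 41 + 40 + 39 + 38 + 37 + 36 + 35 + 34 + 33 + 32 + 31 + 30 + 29 + 28 + 27 + 26 + 25 + 24 + 23 + 22 + 21 + 20 + 19 + 18 + 17 + 16 + 15 + 14 + 13 + 12 + 11 + 10 + 9 + 8 + 7 + 6 + 5 + 4 + 3 + 2 + 1 + 0
= 3081

3081


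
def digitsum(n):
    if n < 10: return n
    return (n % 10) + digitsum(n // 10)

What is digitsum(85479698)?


digitsum(85479698) = 8 + digitsum(8547969)
digitsum(8547969) = 9 + digitsum(854796)
digitsum(854796) = 6 + digitsum(85479)
digitsum(85479) = 9 + digitsum(8547)
digitsum(8547) = 7 + digitsum(854)
digitsum(854) = 4 + digitsum(85)
digitsum(85) = 5 + digitsum(8)
digitsum(8) = 8  (base case)
Total: 8 + 9 + 6 + 9 + 7 + 4 + 5 + 8 = 56

56


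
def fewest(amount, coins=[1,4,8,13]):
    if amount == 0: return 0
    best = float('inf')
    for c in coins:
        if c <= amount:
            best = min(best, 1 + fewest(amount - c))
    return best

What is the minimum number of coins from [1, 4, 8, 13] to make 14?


Building up with DP:
fewest(0) = 0
fewest(1) = min(1+fewest(0)=1+0=1) = 1
fewest(2) = min(1+fewest(1)=1+1=2) = 2
fewest(3) = min(1+fewest(2)=1+2=3) = 3
fewest(4) = min(1+fewest(3)=1+3=4, 1+fewest(0)=1+0=1) = 1
fewest(5) = min(1+fewest(4)=1+1=2, 1+fewest(1)=1+1=2) = 2
fewest(6) = min(1+fewest(5)=1+2=3, 1+fewest(2)=1+2=3) = 3
fewest(7) = min(1+fewest(6)=1+3=4, 1+fewest(3)=1+3=4) = 4
fewest(8) = min(1+fewest(7)=1+4=5, 1+fewest(4)=1+1=2, 1+fewest(0)=1+0=1) = 1
fewest(9) = min(1+fewest(8)=1+1=2, 1+fewest(5)=1+2=3, 1+fewest(1)=1+1=2) = 2
fewest(10) = min(1+fewest(9)=1+2=3, 1+fewest(6)=1+3=4, 1+fewest(2)=1+2=3) = 3
fewest(11) = min(1+fewest(10)=1+3=4, 1+fewest(7)=1+4=5, 1+fewest(3)=1+3=4) = 4
fewest(12) = min(1+fewest(11)=1+4=5, 1+fewest(8)=1+1=2, 1+fewest(4)=1+1=2) = 2
fewest(13) = min(1+fewest(12)=1+2=3, 1+fewest(9)=1+2=3, 1+fewest(5)=1+2=3, 1+fewest(0)=1+0=1) = 1
fewest(14) = min(1+fewest(13)=1+1=2, 1+fewest(10)=1+3=4, 1+fewest(6)=1+3=4, 1+fewest(1)=1+1=2) = 2

2


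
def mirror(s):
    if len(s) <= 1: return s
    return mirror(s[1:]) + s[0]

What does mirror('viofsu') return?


mirror('viofsu') = mirror('iofsu') + 'v'
mirror('iofsu') = mirror('ofsu') + 'i'
mirror('ofsu') = mirror('fsu') + 'o'
mirror('fsu') = mirror('su') + 'f'
mirror('su') = mirror('u') + 's'
mirror('u') = 'u'  (base case)
Concatenating: 'u' + 's' + 'f' + 'o' + 'i' + 'v' = 'usfoiv'

usfoiv


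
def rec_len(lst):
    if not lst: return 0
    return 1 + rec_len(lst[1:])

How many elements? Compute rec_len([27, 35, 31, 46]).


rec_len([27, 35, 31, 46]) = 1 + rec_len([35, 31, 46])
rec_len([35, 31, 46]) = 1 + rec_len([31, 46])
rec_len([31, 46]) = 1 + rec_len([46])
rec_len([46]) = 1 + rec_len([])
rec_len([]) = 0  (base case)
Unwinding: 1 + 1 + 1 + 1 + 0 = 4

4


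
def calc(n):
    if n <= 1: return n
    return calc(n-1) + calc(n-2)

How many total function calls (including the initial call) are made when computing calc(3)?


Let C(n) = total calls for calc(n)
C(0) = 1, C(1) = 1
C(2) = 1 + C(1) + C(0) = 1 + 1 + 1 = 3
C(3) = 1 + C(2) + C(1) = 1 + 3 + 1 = 5

5


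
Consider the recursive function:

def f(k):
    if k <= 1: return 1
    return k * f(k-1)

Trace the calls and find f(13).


f(13)
= 13 * f(12)
= 13 * 12 * f(11)
= 13 * 12 * 11 * f(10)
= 13 * 12 * 11 * 10 * f(9)
= 13 * 12 * 11 * 10 * 9 * f(8)
= 13 * 12 * 11 * 10 * 9 * 8 * f(7)
= 13 * 12 * 11 * 10 * 9 * 8 * 7 * f(6)
= 13 * 12 * 11 * 10 * 9 * 8 * 7 * 6 * f(5)
= 13 * 12 * 11 * 10 * 9 * 8 * 7 * 6 * 5 * f(4)
= 13 * 12 * 11 * 10 * 9 * 8 * 7 * 6 * 5 * 4 * f(3)
= 13 * 12 * 11 * 10 * 9 * 8 * 7 * 6 * 5 * 4 * 3 * f(2)
= 13 * 12 * 11 * 10 * 9 * 8 * 7 * 6 * 5 * 4 * 3 * 2 * f(1)
= 13 * 12 * 11 * 10 * 9 * 8 * 7 * 6 * 5 * 4 * 3 * 2 * 1
= 6227020800

6227020800


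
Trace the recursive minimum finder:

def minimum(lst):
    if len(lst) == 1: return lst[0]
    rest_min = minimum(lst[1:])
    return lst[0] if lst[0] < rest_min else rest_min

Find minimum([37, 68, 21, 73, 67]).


minimum([37, 68, 21, 73, 67]): compare 37 with minimum([68, 21, 73, 67])
minimum([68, 21, 73, 67]): compare 68 with minimum([21, 73, 67])
minimum([21, 73, 67]): compare 21 with minimum([73, 67])
minimum([73, 67]): compare 73 with minimum([67])
minimum([67]) = 67  (base case)
Compare 73 with 67 -> 67
Compare 21 with 67 -> 21
Compare 68 with 21 -> 21
Compare 37 with 21 -> 21

21


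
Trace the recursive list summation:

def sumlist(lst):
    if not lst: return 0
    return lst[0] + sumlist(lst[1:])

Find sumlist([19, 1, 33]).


sumlist([19, 1, 33]) = 19 + sumlist([1, 33])
sumlist([1, 33]) = 1 + sumlist([33])
sumlist([33]) = 33 + sumlist([])
sumlist([]) = 0  (base case)
Total: 19 + 1 + 33 + 0 = 53

53


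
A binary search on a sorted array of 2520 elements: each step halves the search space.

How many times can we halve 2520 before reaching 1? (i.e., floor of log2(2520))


2520 / 2 = 1260
1260 / 2 = 630
630 / 2 = 315
315 / 2 = 157
157 / 2 = 78
78 / 2 = 39
39 / 2 = 19
19 / 2 = 9
9 / 2 = 4
4 / 2 = 2
2 / 2 = 1
Reached 1 after 11 halvings

11


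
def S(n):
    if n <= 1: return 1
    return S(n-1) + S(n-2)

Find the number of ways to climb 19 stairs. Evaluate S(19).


Building up from base cases:
S(0) = 1
S(1) = 1
S(2) = S(1) + S(0) = 1 + 1 = 2
S(3) = S(2) + S(1) = 2 + 1 = 3
S(4) = S(3) + S(2) = 3 + 2 = 5
S(5) = S(4) + S(3) = 5 + 3 = 8
S(6) = S(5) + S(4) = 8 + 5 = 13
S(7) = S(6) + S(5) = 13 + 8 = 21
S(8) = S(7) + S(6) = 21 + 13 = 34
S(9) = S(8) + S(7) = 34 + 21 = 55
S(10) = S(9) + S(8) = 55 + 34 = 89
S(11) = S(10) + S(9) = 89 + 55 = 144
S(12) = S(11) + S(10) = 144 + 89 = 233
S(13) = S(12) + S(11) = 233 + 144 = 377
S(14) = S(13) + S(12) = 377 + 233 = 610
S(15) = S(14) + S(13) = 610 + 377 = 987
S(16) = S(15) + S(14) = 987 + 610 = 1597
S(17) = S(16) + S(15) = 1597 + 987 = 2584
S(18) = S(17) + S(16) = 2584 + 1597 = 4181
S(19) = S(18) + S(17) = 4181 + 2584 = 6765

6765


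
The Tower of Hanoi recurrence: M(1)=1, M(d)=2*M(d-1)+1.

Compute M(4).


M(4) = 2 * M(3) + 1
M(3) = 2 * M(2) + 1
M(2) = 2 * M(1) + 1
M(1) = 1  (base case)
M(2) = 2 * 1 + 1 = 3
M(3) = 2 * 3 + 1 = 7
M(4) = 2 * 7 + 1 = 15

15


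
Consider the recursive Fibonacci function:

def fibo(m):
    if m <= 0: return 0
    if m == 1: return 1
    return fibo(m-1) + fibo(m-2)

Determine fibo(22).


Computing fibo(22) bottom-up:
fibo(0) = 0
fibo(1) = 1
fibo(2) = fibo(1) + fibo(0) = 1 + 0 = 1
fibo(3) = fibo(2) + fibo(1) = 1 + 1 = 2
fibo(4) = fibo(3) + fibo(2) = 2 + 1 = 3
fibo(5) = fibo(4) + fibo(3) = 3 + 2 = 5
fibo(6) = fibo(5) + fibo(4) = 5 + 3 = 8
fibo(7) = fibo(6) + fibo(5) = 8 + 5 = 13
fibo(8) = fibo(7) + fibo(6) = 13 + 8 = 21
fibo(9) = fibo(8) + fibo(7) = 21 + 13 = 34
fibo(10) = fibo(9) + fibo(8) = 34 + 21 = 55
fibo(11) = fibo(10) + fibo(9) = 55 + 34 = 89
fibo(12) = fibo(11) + fibo(10) = 89 + 55 = 144
fibo(13) = fibo(12) + fibo(11) = 144 + 89 = 233
fibo(14) = fibo(13) + fibo(12) = 233 + 144 = 377
fibo(15) = fibo(14) + fibo(13) = 377 + 233 = 610
fibo(16) = fibo(15) + fibo(14) = 610 + 377 = 987
fibo(17) = fibo(16) + fibo(15) = 987 + 610 = 1597
fibo(18) = fibo(17) + fibo(16) = 1597 + 987 = 2584
fibo(19) = fibo(18) + fibo(17) = 2584 + 1597 = 4181
fibo(20) = fibo(19) + fibo(18) = 4181 + 2584 = 6765
fibo(21) = fibo(20) + fibo(19) = 6765 + 4181 = 10946
fibo(22) = fibo(21) + fibo(20) = 10946 + 6765 = 17711

17711


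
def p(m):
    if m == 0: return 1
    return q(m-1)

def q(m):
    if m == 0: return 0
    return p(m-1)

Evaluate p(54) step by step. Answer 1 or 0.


p(54) = q(53)
q(53) = p(52)
p(52) = q(51)
q(51) = p(50)
p(50) = q(49)
q(49) = p(48)
p(48) = q(47)
q(47) = p(46)
p(46) = q(45)
q(45) = p(44)
p(44) = q(43)
q(43) = p(42)
p(42) = q(41)
q(41) = p(40)
p(40) = q(39)
q(39) = p(38)
p(38) = q(37)
q(37) = p(36)
p(36) = q(35)
q(35) = p(34)
p(34) = q(33)
q(33) = p(32)
p(32) = q(31)
q(31) = p(30)
p(30) = q(29)
q(29) = p(28)
p(28) = q(27)
q(27) = p(26)
p(26) = q(25)
q(25) = p(24)
p(24) = q(23)
q(23) = p(22)
p(22) = q(21)
q(21) = p(20)
p(20) = q(19)
q(19) = p(18)
p(18) = q(17)
q(17) = p(16)
p(16) = q(15)
q(15) = p(14)
p(14) = q(13)
q(13) = p(12)
p(12) = q(11)
q(11) = p(10)
p(10) = q(9)
q(9) = p(8)
p(8) = q(7)
q(7) = p(6)
p(6) = q(5)
q(5) = p(4)
p(4) = q(3)
q(3) = p(2)
p(2) = q(1)
q(1) = p(0)
p(0) = 1  (base case)
Result: 1

1


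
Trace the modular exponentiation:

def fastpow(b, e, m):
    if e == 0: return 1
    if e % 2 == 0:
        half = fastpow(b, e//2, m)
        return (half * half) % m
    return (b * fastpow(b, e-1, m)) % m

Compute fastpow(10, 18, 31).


fastpow(10, 18, 31): e is even, compute fastpow(10, 9, 31)
  fastpow(10, 9, 31): e is odd, compute fastpow(10, 8, 31)
    fastpow(10, 8, 31): e is even, compute fastpow(10, 4, 31)
      fastpow(10, 4, 31): e is even, compute fastpow(10, 2, 31)
        fastpow(10, 2, 31): e is even, compute fastpow(10, 1, 31)
          fastpow(10, 1, 31): e is odd, compute fastpow(10, 0, 31)
          fastpow(10, 0, 31) = 1
          (10 * 1) % 31 = 10
        half=10, (10*10) % 31 = 7
      half=7, (7*7) % 31 = 18
    half=18, (18*18) % 31 = 14
  (10 * 14) % 31 = 16
half=16, (16*16) % 31 = 8

8


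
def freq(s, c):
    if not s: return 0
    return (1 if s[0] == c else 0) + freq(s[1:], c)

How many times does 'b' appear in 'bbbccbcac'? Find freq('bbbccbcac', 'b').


s[0]='b' == 'b' -> 1
s[0]='b' == 'b' -> 1
s[0]='b' == 'b' -> 1
s[0]='c' != 'b' -> 0
s[0]='c' != 'b' -> 0
s[0]='b' == 'b' -> 1
s[0]='c' != 'b' -> 0
s[0]='a' != 'b' -> 0
s[0]='c' != 'b' -> 0
Sum: 1 + 1 + 1 + 0 + 0 + 1 + 0 + 0 + 0 = 4

4


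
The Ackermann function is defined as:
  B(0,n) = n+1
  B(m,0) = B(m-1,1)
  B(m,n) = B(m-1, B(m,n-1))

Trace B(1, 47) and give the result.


B(1, 47) = B(0, B(1, 46))
  B(1, 46) = B(0, B(1, 45))
    B(1, 45) = B(0, B(1, 44))
      B(1, 44) = B(0, B(1, 43))
        B(1, 43) = B(0, B(1, 42))
          B(1, 42) = B(0, B(1, 41))
          B(1, 41) = B(0, B(1, 40))
          B(1, 40) = B(0, B(1, 39))
          B(1, 39) = B(0, B(1, 38))
          B(1, 38) = B(0, B(1, 37))
          B(1, 37) = B(0, B(1, 36))
          B(1, 36) = B(0, B(1, 35))
          B(1, 35) = B(0, B(1, 34))
          B(1, 34) = B(0, B(1, 33))
          B(1, 33) = B(0, B(1, 32))
          B(1, 32) = B(0, B(1, 31))
          B(1, 31) = B(0, B(1, 30))
          B(1, 30) = B(0, B(1, 29))
          B(1, 29) = B(0, B(1, 28))
          B(1, 28) = B(0, B(1, 27))
          B(1, 27) = B(0, B(1, 26))
          B(1, 26) = B(0, B(1, 25))
          B(1, 25) = B(0, B(1, 24))
          B(1, 24) = B(0, B(1, 23))
          B(1, 23) = B(0, B(1, 22))
... (trace truncated)
Result: B(1, 47) = 49

49


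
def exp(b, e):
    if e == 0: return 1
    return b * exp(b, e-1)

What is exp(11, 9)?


exp(11, 9)
= 11 * exp(11, 8)
= 11 * 11 * exp(11, 7)
= 11 * 11 * 11 * exp(11, 6)
= 11 * 11 * 11 * 11 * exp(11, 5)
= 11 * 11 * 11 * 11 * 11 * exp(11, 4)
= 11 * 11 * 11 * 11 * 11 * 11 * exp(11, 3)
= 11 * 11 * 11 * 11 * 11 * 11 * 11 * exp(11, 2)
= 11 * 11 * 11 * 11 * 11 * 11 * 11 * 11 * exp(11, 1)
= 11 * 11 * 11 * 11 * 11 * 11 * 11 * 11 * 11 * exp(11, 0)
= 11 * 11 * 11 * 11 * 11 * 11 * 11 * 11 * 11 * 1
= 2357947691

2357947691


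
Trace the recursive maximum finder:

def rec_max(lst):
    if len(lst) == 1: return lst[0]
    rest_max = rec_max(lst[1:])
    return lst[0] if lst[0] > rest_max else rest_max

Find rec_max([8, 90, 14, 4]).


rec_max([8, 90, 14, 4]): compare 8 with rec_max([90, 14, 4])
rec_max([90, 14, 4]): compare 90 with rec_max([14, 4])
rec_max([14, 4]): compare 14 with rec_max([4])
rec_max([4]) = 4  (base case)
Compare 14 with 4 -> 14
Compare 90 with 14 -> 90
Compare 8 with 90 -> 90

90


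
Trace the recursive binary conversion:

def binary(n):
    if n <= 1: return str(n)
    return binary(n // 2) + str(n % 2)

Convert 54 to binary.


binary(54) = binary(27) + '0'
binary(27) = binary(13) + '1'
binary(13) = binary(6) + '1'
binary(6) = binary(3) + '0'
binary(3) = binary(1) + '1'
binary(1) = '1'  (base case)
Concatenating: '1' + '1' + '0' + '1' + '1' + '0' = '110110'

110110


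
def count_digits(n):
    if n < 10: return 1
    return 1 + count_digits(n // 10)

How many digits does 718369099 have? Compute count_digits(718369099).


count_digits(718369099) = 1 + count_digits(71836909)
count_digits(71836909) = 1 + count_digits(7183690)
count_digits(7183690) = 1 + count_digits(718369)
count_digits(718369) = 1 + count_digits(71836)
count_digits(71836) = 1 + count_digits(7183)
count_digits(7183) = 1 + count_digits(718)
count_digits(718) = 1 + count_digits(71)
count_digits(71) = 1 + count_digits(7)
count_digits(7) = 1  (base case: 7 < 10)
Unwinding: 1 + 1 + 1 + 1 + 1 + 1 + 1 + 1 + 1 = 9

9


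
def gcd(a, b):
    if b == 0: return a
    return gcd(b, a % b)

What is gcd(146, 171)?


gcd(146, 171) = gcd(171, 146)
gcd(171, 146) = gcd(146, 25)
gcd(146, 25) = gcd(25, 21)
gcd(25, 21) = gcd(21, 4)
gcd(21, 4) = gcd(4, 1)
gcd(4, 1) = gcd(1, 0)
gcd(1, 0) = 1  (base case)

1


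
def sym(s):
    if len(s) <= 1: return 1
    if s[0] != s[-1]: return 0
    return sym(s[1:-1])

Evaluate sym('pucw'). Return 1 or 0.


sym('pucw'): s[0]='p' != s[-1]='w' -> return 0
Result: 0 (not a palindrome)

0


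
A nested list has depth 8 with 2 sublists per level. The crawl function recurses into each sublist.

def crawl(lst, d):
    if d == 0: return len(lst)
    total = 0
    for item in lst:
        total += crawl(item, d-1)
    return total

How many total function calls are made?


At depth 0 (root): 1 call
At depth 1: each of 1 parents calls crawl on 2 children = 2 calls
At depth 2: each of 2 parents calls crawl on 2 children = 4 calls
At depth 3: each of 4 parents calls crawl on 2 children = 8 calls
At depth 4: each of 8 parents calls crawl on 2 children = 16 calls
At depth 5: each of 16 parents calls crawl on 2 children = 32 calls
At depth 6: each of 32 parents calls crawl on 2 children = 64 calls
At depth 7: each of 64 parents calls crawl on 2 children = 128 calls
At depth 8: each of 128 parents calls crawl on 2 children = 256 calls
Total: 1 + 2 + 4 + 8 + 16 + 32 + 64 + 128 + 256 = 511

511


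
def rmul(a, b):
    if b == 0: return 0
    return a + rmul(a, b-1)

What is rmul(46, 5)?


rmul(46, 5) = 46 + rmul(46, 4)
rmul(46, 4) = 46 + rmul(46, 3)
rmul(46, 3) = 46 + rmul(46, 2)
rmul(46, 2) = 46 + rmul(46, 1)
rmul(46, 1) = 46 + rmul(46, 0)
rmul(46, 0) = 0  (base case)
Total: 46 + 46 + 46 + 46 + 46 + 0 = 230

230


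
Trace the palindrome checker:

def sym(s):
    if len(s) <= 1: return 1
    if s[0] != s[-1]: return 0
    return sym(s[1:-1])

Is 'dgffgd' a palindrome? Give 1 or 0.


sym('dgffgd'): s[0]='d' == s[-1]='d' -> check sym('gffg')
sym('gffg'): s[0]='g' == s[-1]='g' -> check sym('ff')
sym('ff'): s[0]='f' == s[-1]='f' -> check sym('')
sym(''): len <= 1 -> return 1  (base case)
Result: 1 (palindrome)

1


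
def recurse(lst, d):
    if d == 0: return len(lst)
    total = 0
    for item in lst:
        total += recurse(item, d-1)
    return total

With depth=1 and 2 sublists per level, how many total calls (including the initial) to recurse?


At depth 0 (root): 1 call
At depth 1: each of 1 parents calls recurse on 2 children = 2 calls
Total: 1 + 2 = 3

3


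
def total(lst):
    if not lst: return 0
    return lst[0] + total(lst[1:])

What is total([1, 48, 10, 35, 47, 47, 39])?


total([1, 48, 10, 35, 47, 47, 39]) = 1 + total([48, 10, 35, 47, 47, 39])
total([48, 10, 35, 47, 47, 39]) = 48 + total([10, 35, 47, 47, 39])
total([10, 35, 47, 47, 39]) = 10 + total([35, 47, 47, 39])
total([35, 47, 47, 39]) = 35 + total([47, 47, 39])
total([47, 47, 39]) = 47 + total([47, 39])
total([47, 39]) = 47 + total([39])
total([39]) = 39 + total([])
total([]) = 0  (base case)
Total: 1 + 48 + 10 + 35 + 47 + 47 + 39 + 0 = 227

227


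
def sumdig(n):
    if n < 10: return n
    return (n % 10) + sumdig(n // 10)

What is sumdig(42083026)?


sumdig(42083026) = 6 + sumdig(4208302)
sumdig(4208302) = 2 + sumdig(420830)
sumdig(420830) = 0 + sumdig(42083)
sumdig(42083) = 3 + sumdig(4208)
sumdig(4208) = 8 + sumdig(420)
sumdig(420) = 0 + sumdig(42)
sumdig(42) = 2 + sumdig(4)
sumdig(4) = 4  (base case)
Total: 6 + 2 + 0 + 3 + 8 + 0 + 2 + 4 = 25

25


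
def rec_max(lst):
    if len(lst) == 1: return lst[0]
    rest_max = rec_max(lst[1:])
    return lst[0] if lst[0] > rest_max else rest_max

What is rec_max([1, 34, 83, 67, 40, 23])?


rec_max([1, 34, 83, 67, 40, 23]): compare 1 with rec_max([34, 83, 67, 40, 23])
rec_max([34, 83, 67, 40, 23]): compare 34 with rec_max([83, 67, 40, 23])
rec_max([83, 67, 40, 23]): compare 83 with rec_max([67, 40, 23])
rec_max([67, 40, 23]): compare 67 with rec_max([40, 23])
rec_max([40, 23]): compare 40 with rec_max([23])
rec_max([23]) = 23  (base case)
Compare 40 with 23 -> 40
Compare 67 with 40 -> 67
Compare 83 with 67 -> 83
Compare 34 with 83 -> 83
Compare 1 with 83 -> 83

83


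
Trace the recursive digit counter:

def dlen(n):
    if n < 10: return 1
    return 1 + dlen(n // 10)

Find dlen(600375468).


dlen(600375468) = 1 + dlen(60037546)
dlen(60037546) = 1 + dlen(6003754)
dlen(6003754) = 1 + dlen(600375)
dlen(600375) = 1 + dlen(60037)
dlen(60037) = 1 + dlen(6003)
dlen(6003) = 1 + dlen(600)
dlen(600) = 1 + dlen(60)
dlen(60) = 1 + dlen(6)
dlen(6) = 1  (base case: 6 < 10)
Unwinding: 1 + 1 + 1 + 1 + 1 + 1 + 1 + 1 + 1 = 9

9
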